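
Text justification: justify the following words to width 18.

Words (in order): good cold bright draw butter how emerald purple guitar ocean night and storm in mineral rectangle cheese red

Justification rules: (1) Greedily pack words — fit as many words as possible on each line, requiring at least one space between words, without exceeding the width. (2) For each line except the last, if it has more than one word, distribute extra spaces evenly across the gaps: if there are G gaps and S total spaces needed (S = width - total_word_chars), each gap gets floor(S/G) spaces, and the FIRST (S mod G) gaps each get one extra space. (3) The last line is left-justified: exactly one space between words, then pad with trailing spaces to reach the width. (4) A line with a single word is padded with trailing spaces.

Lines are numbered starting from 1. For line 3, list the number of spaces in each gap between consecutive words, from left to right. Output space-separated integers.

Answer: 5

Derivation:
Line 1: ['good', 'cold', 'bright'] (min_width=16, slack=2)
Line 2: ['draw', 'butter', 'how'] (min_width=15, slack=3)
Line 3: ['emerald', 'purple'] (min_width=14, slack=4)
Line 4: ['guitar', 'ocean', 'night'] (min_width=18, slack=0)
Line 5: ['and', 'storm', 'in'] (min_width=12, slack=6)
Line 6: ['mineral', 'rectangle'] (min_width=17, slack=1)
Line 7: ['cheese', 'red'] (min_width=10, slack=8)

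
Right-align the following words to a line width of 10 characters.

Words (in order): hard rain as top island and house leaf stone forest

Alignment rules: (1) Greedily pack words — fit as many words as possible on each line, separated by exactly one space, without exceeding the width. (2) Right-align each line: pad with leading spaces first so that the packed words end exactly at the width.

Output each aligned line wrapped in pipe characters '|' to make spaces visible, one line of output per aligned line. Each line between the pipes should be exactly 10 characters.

Answer: | hard rain|
|    as top|
|island and|
|house leaf|
|     stone|
|    forest|

Derivation:
Line 1: ['hard', 'rain'] (min_width=9, slack=1)
Line 2: ['as', 'top'] (min_width=6, slack=4)
Line 3: ['island', 'and'] (min_width=10, slack=0)
Line 4: ['house', 'leaf'] (min_width=10, slack=0)
Line 5: ['stone'] (min_width=5, slack=5)
Line 6: ['forest'] (min_width=6, slack=4)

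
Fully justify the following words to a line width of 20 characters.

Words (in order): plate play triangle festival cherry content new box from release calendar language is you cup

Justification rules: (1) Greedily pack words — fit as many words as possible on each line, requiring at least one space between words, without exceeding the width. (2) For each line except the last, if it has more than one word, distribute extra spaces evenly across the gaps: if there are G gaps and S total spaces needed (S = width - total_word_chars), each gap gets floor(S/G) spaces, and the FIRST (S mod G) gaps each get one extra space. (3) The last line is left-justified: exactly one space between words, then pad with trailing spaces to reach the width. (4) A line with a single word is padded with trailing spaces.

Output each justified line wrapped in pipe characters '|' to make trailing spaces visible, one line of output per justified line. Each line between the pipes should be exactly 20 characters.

Answer: |plate  play triangle|
|festival      cherry|
|content new box from|
|release     calendar|
|language is you cup |

Derivation:
Line 1: ['plate', 'play', 'triangle'] (min_width=19, slack=1)
Line 2: ['festival', 'cherry'] (min_width=15, slack=5)
Line 3: ['content', 'new', 'box', 'from'] (min_width=20, slack=0)
Line 4: ['release', 'calendar'] (min_width=16, slack=4)
Line 5: ['language', 'is', 'you', 'cup'] (min_width=19, slack=1)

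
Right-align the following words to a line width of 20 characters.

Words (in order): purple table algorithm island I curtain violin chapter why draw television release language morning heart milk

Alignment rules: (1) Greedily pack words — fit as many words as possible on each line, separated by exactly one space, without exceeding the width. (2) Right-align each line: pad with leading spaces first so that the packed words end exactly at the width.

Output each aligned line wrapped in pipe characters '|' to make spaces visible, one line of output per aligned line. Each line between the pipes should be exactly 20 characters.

Line 1: ['purple', 'table'] (min_width=12, slack=8)
Line 2: ['algorithm', 'island', 'I'] (min_width=18, slack=2)
Line 3: ['curtain', 'violin'] (min_width=14, slack=6)
Line 4: ['chapter', 'why', 'draw'] (min_width=16, slack=4)
Line 5: ['television', 'release'] (min_width=18, slack=2)
Line 6: ['language', 'morning'] (min_width=16, slack=4)
Line 7: ['heart', 'milk'] (min_width=10, slack=10)

Answer: |        purple table|
|  algorithm island I|
|      curtain violin|
|    chapter why draw|
|  television release|
|    language morning|
|          heart milk|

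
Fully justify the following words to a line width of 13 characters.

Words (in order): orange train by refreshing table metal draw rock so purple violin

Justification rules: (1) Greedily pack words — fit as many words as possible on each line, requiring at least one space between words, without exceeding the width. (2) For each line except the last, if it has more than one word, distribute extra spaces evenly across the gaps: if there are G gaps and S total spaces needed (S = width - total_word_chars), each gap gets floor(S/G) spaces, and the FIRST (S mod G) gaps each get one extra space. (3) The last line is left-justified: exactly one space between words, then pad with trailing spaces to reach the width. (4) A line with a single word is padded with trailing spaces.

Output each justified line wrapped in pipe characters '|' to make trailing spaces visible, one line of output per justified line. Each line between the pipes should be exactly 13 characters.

Line 1: ['orange', 'train'] (min_width=12, slack=1)
Line 2: ['by', 'refreshing'] (min_width=13, slack=0)
Line 3: ['table', 'metal'] (min_width=11, slack=2)
Line 4: ['draw', 'rock', 'so'] (min_width=12, slack=1)
Line 5: ['purple', 'violin'] (min_width=13, slack=0)

Answer: |orange  train|
|by refreshing|
|table   metal|
|draw  rock so|
|purple violin|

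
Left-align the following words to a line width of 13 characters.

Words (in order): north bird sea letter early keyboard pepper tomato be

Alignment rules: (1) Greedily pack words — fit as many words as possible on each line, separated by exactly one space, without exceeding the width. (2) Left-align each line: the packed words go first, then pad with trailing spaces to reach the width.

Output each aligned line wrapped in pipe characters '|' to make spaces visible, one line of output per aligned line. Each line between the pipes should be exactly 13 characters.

Line 1: ['north', 'bird'] (min_width=10, slack=3)
Line 2: ['sea', 'letter'] (min_width=10, slack=3)
Line 3: ['early'] (min_width=5, slack=8)
Line 4: ['keyboard'] (min_width=8, slack=5)
Line 5: ['pepper', 'tomato'] (min_width=13, slack=0)
Line 6: ['be'] (min_width=2, slack=11)

Answer: |north bird   |
|sea letter   |
|early        |
|keyboard     |
|pepper tomato|
|be           |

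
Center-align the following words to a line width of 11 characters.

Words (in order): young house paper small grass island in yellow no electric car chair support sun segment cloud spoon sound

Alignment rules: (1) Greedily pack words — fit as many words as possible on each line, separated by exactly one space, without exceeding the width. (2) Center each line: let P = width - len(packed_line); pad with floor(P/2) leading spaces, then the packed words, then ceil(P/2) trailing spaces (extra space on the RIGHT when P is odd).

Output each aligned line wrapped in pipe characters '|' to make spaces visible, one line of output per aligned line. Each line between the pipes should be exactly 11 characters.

Line 1: ['young', 'house'] (min_width=11, slack=0)
Line 2: ['paper', 'small'] (min_width=11, slack=0)
Line 3: ['grass'] (min_width=5, slack=6)
Line 4: ['island', 'in'] (min_width=9, slack=2)
Line 5: ['yellow', 'no'] (min_width=9, slack=2)
Line 6: ['electric'] (min_width=8, slack=3)
Line 7: ['car', 'chair'] (min_width=9, slack=2)
Line 8: ['support', 'sun'] (min_width=11, slack=0)
Line 9: ['segment'] (min_width=7, slack=4)
Line 10: ['cloud', 'spoon'] (min_width=11, slack=0)
Line 11: ['sound'] (min_width=5, slack=6)

Answer: |young house|
|paper small|
|   grass   |
| island in |
| yellow no |
| electric  |
| car chair |
|support sun|
|  segment  |
|cloud spoon|
|   sound   |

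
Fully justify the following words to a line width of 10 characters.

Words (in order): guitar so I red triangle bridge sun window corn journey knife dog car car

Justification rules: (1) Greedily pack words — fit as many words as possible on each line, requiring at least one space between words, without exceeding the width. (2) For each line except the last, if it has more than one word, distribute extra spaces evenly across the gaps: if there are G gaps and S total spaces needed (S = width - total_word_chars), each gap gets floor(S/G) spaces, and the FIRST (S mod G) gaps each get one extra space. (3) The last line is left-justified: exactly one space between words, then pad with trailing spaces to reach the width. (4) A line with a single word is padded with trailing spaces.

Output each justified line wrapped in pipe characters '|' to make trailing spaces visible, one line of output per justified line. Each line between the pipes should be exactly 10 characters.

Answer: |guitar  so|
|I      red|
|triangle  |
|bridge sun|
|window    |
|corn      |
|journey   |
|knife  dog|
|car car   |

Derivation:
Line 1: ['guitar', 'so'] (min_width=9, slack=1)
Line 2: ['I', 'red'] (min_width=5, slack=5)
Line 3: ['triangle'] (min_width=8, slack=2)
Line 4: ['bridge', 'sun'] (min_width=10, slack=0)
Line 5: ['window'] (min_width=6, slack=4)
Line 6: ['corn'] (min_width=4, slack=6)
Line 7: ['journey'] (min_width=7, slack=3)
Line 8: ['knife', 'dog'] (min_width=9, slack=1)
Line 9: ['car', 'car'] (min_width=7, slack=3)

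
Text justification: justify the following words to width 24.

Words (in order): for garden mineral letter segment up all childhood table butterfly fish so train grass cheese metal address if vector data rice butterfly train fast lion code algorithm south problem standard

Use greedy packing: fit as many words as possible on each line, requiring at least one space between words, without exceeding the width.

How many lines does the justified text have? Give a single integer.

Answer: 9

Derivation:
Line 1: ['for', 'garden', 'mineral'] (min_width=18, slack=6)
Line 2: ['letter', 'segment', 'up', 'all'] (min_width=21, slack=3)
Line 3: ['childhood', 'table'] (min_width=15, slack=9)
Line 4: ['butterfly', 'fish', 'so', 'train'] (min_width=23, slack=1)
Line 5: ['grass', 'cheese', 'metal'] (min_width=18, slack=6)
Line 6: ['address', 'if', 'vector', 'data'] (min_width=22, slack=2)
Line 7: ['rice', 'butterfly', 'train'] (min_width=20, slack=4)
Line 8: ['fast', 'lion', 'code', 'algorithm'] (min_width=24, slack=0)
Line 9: ['south', 'problem', 'standard'] (min_width=22, slack=2)
Total lines: 9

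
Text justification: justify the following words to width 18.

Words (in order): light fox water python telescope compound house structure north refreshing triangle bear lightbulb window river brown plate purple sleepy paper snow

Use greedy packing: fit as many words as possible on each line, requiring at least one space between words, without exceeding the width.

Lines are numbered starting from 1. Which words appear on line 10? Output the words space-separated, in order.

Answer: paper snow

Derivation:
Line 1: ['light', 'fox', 'water'] (min_width=15, slack=3)
Line 2: ['python', 'telescope'] (min_width=16, slack=2)
Line 3: ['compound', 'house'] (min_width=14, slack=4)
Line 4: ['structure', 'north'] (min_width=15, slack=3)
Line 5: ['refreshing'] (min_width=10, slack=8)
Line 6: ['triangle', 'bear'] (min_width=13, slack=5)
Line 7: ['lightbulb', 'window'] (min_width=16, slack=2)
Line 8: ['river', 'brown', 'plate'] (min_width=17, slack=1)
Line 9: ['purple', 'sleepy'] (min_width=13, slack=5)
Line 10: ['paper', 'snow'] (min_width=10, slack=8)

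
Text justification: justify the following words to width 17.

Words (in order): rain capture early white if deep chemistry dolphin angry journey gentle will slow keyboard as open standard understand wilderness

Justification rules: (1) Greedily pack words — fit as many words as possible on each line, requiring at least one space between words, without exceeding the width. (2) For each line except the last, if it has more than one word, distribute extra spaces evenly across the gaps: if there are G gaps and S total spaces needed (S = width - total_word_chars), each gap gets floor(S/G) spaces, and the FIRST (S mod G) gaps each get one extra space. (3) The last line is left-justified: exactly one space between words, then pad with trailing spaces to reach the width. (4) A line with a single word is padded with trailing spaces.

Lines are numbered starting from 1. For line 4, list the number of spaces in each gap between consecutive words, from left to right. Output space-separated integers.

Answer: 5

Derivation:
Line 1: ['rain', 'capture'] (min_width=12, slack=5)
Line 2: ['early', 'white', 'if'] (min_width=14, slack=3)
Line 3: ['deep', 'chemistry'] (min_width=14, slack=3)
Line 4: ['dolphin', 'angry'] (min_width=13, slack=4)
Line 5: ['journey', 'gentle'] (min_width=14, slack=3)
Line 6: ['will', 'slow'] (min_width=9, slack=8)
Line 7: ['keyboard', 'as', 'open'] (min_width=16, slack=1)
Line 8: ['standard'] (min_width=8, slack=9)
Line 9: ['understand'] (min_width=10, slack=7)
Line 10: ['wilderness'] (min_width=10, slack=7)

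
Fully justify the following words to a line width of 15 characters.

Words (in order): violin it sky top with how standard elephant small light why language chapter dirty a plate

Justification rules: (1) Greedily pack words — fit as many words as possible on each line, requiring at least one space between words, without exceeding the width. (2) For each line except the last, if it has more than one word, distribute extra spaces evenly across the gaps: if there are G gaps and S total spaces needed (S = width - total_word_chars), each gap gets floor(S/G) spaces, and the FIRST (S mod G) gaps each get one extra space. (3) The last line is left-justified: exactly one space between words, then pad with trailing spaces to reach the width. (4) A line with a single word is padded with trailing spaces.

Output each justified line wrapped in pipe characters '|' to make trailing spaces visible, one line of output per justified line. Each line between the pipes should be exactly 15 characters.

Answer: |violin  it  sky|
|top   with  how|
|standard       |
|elephant  small|
|light       why|
|language       |
|chapter dirty a|
|plate          |

Derivation:
Line 1: ['violin', 'it', 'sky'] (min_width=13, slack=2)
Line 2: ['top', 'with', 'how'] (min_width=12, slack=3)
Line 3: ['standard'] (min_width=8, slack=7)
Line 4: ['elephant', 'small'] (min_width=14, slack=1)
Line 5: ['light', 'why'] (min_width=9, slack=6)
Line 6: ['language'] (min_width=8, slack=7)
Line 7: ['chapter', 'dirty', 'a'] (min_width=15, slack=0)
Line 8: ['plate'] (min_width=5, slack=10)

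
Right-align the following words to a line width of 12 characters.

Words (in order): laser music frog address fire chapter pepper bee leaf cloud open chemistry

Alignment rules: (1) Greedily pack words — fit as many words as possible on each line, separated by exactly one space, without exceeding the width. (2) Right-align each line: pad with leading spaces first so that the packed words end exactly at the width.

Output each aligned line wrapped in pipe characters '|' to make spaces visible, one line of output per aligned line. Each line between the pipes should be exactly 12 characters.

Line 1: ['laser', 'music'] (min_width=11, slack=1)
Line 2: ['frog', 'address'] (min_width=12, slack=0)
Line 3: ['fire', 'chapter'] (min_width=12, slack=0)
Line 4: ['pepper', 'bee'] (min_width=10, slack=2)
Line 5: ['leaf', 'cloud'] (min_width=10, slack=2)
Line 6: ['open'] (min_width=4, slack=8)
Line 7: ['chemistry'] (min_width=9, slack=3)

Answer: | laser music|
|frog address|
|fire chapter|
|  pepper bee|
|  leaf cloud|
|        open|
|   chemistry|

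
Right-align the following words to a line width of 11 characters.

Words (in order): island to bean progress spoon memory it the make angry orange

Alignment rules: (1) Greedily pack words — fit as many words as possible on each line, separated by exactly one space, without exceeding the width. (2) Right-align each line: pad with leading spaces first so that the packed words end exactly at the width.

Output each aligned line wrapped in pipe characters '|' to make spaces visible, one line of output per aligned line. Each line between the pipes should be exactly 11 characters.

Line 1: ['island', 'to'] (min_width=9, slack=2)
Line 2: ['bean'] (min_width=4, slack=7)
Line 3: ['progress'] (min_width=8, slack=3)
Line 4: ['spoon'] (min_width=5, slack=6)
Line 5: ['memory', 'it'] (min_width=9, slack=2)
Line 6: ['the', 'make'] (min_width=8, slack=3)
Line 7: ['angry'] (min_width=5, slack=6)
Line 8: ['orange'] (min_width=6, slack=5)

Answer: |  island to|
|       bean|
|   progress|
|      spoon|
|  memory it|
|   the make|
|      angry|
|     orange|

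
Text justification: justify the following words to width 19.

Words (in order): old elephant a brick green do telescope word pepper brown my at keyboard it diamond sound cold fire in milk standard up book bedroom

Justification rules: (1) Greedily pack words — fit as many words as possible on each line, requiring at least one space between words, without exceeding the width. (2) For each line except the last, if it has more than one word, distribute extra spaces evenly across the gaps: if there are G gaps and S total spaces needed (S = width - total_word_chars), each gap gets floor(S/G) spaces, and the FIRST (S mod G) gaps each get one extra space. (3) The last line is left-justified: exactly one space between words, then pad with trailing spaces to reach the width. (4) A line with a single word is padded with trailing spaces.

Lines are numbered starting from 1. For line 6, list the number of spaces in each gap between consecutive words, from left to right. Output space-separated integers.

Answer: 2 1 1

Derivation:
Line 1: ['old', 'elephant', 'a'] (min_width=14, slack=5)
Line 2: ['brick', 'green', 'do'] (min_width=14, slack=5)
Line 3: ['telescope', 'word'] (min_width=14, slack=5)
Line 4: ['pepper', 'brown', 'my', 'at'] (min_width=18, slack=1)
Line 5: ['keyboard', 'it', 'diamond'] (min_width=19, slack=0)
Line 6: ['sound', 'cold', 'fire', 'in'] (min_width=18, slack=1)
Line 7: ['milk', 'standard', 'up'] (min_width=16, slack=3)
Line 8: ['book', 'bedroom'] (min_width=12, slack=7)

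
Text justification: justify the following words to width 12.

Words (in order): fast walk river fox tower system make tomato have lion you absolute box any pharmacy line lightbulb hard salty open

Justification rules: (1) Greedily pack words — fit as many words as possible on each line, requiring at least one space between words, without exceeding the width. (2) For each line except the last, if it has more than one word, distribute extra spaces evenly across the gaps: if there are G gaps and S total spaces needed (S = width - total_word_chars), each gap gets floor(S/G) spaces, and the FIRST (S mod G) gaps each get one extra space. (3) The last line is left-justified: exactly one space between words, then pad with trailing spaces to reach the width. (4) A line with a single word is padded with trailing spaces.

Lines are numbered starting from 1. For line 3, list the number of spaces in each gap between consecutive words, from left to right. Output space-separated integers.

Answer: 1

Derivation:
Line 1: ['fast', 'walk'] (min_width=9, slack=3)
Line 2: ['river', 'fox'] (min_width=9, slack=3)
Line 3: ['tower', 'system'] (min_width=12, slack=0)
Line 4: ['make', 'tomato'] (min_width=11, slack=1)
Line 5: ['have', 'lion'] (min_width=9, slack=3)
Line 6: ['you', 'absolute'] (min_width=12, slack=0)
Line 7: ['box', 'any'] (min_width=7, slack=5)
Line 8: ['pharmacy'] (min_width=8, slack=4)
Line 9: ['line'] (min_width=4, slack=8)
Line 10: ['lightbulb'] (min_width=9, slack=3)
Line 11: ['hard', 'salty'] (min_width=10, slack=2)
Line 12: ['open'] (min_width=4, slack=8)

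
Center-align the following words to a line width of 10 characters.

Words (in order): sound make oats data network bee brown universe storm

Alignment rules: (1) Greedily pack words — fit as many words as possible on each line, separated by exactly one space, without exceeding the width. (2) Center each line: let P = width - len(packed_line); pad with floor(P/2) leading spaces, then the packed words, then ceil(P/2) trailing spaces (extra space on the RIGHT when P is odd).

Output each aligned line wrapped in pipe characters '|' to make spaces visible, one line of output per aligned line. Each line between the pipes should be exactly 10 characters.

Answer: |sound make|
|oats data |
| network  |
|bee brown |
| universe |
|  storm   |

Derivation:
Line 1: ['sound', 'make'] (min_width=10, slack=0)
Line 2: ['oats', 'data'] (min_width=9, slack=1)
Line 3: ['network'] (min_width=7, slack=3)
Line 4: ['bee', 'brown'] (min_width=9, slack=1)
Line 5: ['universe'] (min_width=8, slack=2)
Line 6: ['storm'] (min_width=5, slack=5)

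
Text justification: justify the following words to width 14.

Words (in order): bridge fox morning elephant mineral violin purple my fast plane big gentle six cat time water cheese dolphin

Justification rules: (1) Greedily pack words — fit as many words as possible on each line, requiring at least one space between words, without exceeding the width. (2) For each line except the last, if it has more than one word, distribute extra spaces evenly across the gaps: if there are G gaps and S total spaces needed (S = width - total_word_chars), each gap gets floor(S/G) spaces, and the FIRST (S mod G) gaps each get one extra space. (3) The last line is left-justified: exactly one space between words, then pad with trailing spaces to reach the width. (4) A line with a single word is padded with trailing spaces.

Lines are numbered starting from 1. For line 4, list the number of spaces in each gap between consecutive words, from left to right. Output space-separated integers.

Answer: 1

Derivation:
Line 1: ['bridge', 'fox'] (min_width=10, slack=4)
Line 2: ['morning'] (min_width=7, slack=7)
Line 3: ['elephant'] (min_width=8, slack=6)
Line 4: ['mineral', 'violin'] (min_width=14, slack=0)
Line 5: ['purple', 'my', 'fast'] (min_width=14, slack=0)
Line 6: ['plane', 'big'] (min_width=9, slack=5)
Line 7: ['gentle', 'six', 'cat'] (min_width=14, slack=0)
Line 8: ['time', 'water'] (min_width=10, slack=4)
Line 9: ['cheese', 'dolphin'] (min_width=14, slack=0)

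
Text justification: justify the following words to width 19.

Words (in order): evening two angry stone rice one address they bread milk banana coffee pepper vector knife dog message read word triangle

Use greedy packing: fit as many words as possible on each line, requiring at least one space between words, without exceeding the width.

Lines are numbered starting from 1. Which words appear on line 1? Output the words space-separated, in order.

Line 1: ['evening', 'two', 'angry'] (min_width=17, slack=2)
Line 2: ['stone', 'rice', 'one'] (min_width=14, slack=5)
Line 3: ['address', 'they', 'bread'] (min_width=18, slack=1)
Line 4: ['milk', 'banana', 'coffee'] (min_width=18, slack=1)
Line 5: ['pepper', 'vector', 'knife'] (min_width=19, slack=0)
Line 6: ['dog', 'message', 'read'] (min_width=16, slack=3)
Line 7: ['word', 'triangle'] (min_width=13, slack=6)

Answer: evening two angry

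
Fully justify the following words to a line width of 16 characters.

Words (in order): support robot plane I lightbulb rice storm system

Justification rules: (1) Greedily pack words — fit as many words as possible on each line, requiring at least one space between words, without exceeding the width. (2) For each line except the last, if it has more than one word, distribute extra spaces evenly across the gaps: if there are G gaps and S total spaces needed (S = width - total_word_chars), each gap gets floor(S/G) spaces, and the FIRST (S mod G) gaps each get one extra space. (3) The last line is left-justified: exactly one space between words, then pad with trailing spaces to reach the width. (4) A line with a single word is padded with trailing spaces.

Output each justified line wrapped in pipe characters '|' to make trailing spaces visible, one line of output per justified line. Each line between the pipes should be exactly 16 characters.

Answer: |support    robot|
|plane          I|
|lightbulb   rice|
|storm system    |

Derivation:
Line 1: ['support', 'robot'] (min_width=13, slack=3)
Line 2: ['plane', 'I'] (min_width=7, slack=9)
Line 3: ['lightbulb', 'rice'] (min_width=14, slack=2)
Line 4: ['storm', 'system'] (min_width=12, slack=4)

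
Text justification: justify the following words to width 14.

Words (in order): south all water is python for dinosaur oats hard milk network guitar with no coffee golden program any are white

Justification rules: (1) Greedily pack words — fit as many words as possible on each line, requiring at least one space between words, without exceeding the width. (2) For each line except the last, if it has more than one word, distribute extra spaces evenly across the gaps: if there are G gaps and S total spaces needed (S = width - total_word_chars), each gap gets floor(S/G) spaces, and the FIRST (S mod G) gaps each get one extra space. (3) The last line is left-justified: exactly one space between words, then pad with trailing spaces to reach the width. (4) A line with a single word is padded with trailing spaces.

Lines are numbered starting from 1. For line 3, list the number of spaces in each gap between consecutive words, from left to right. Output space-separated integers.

Answer: 5

Derivation:
Line 1: ['south', 'all'] (min_width=9, slack=5)
Line 2: ['water', 'is'] (min_width=8, slack=6)
Line 3: ['python', 'for'] (min_width=10, slack=4)
Line 4: ['dinosaur', 'oats'] (min_width=13, slack=1)
Line 5: ['hard', 'milk'] (min_width=9, slack=5)
Line 6: ['network', 'guitar'] (min_width=14, slack=0)
Line 7: ['with', 'no', 'coffee'] (min_width=14, slack=0)
Line 8: ['golden', 'program'] (min_width=14, slack=0)
Line 9: ['any', 'are', 'white'] (min_width=13, slack=1)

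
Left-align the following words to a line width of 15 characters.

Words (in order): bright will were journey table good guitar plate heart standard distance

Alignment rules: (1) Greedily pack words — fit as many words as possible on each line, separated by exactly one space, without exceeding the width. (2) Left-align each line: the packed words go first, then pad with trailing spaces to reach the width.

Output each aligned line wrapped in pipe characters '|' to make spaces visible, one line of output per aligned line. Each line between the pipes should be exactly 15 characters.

Answer: |bright will    |
|were journey   |
|table good     |
|guitar plate   |
|heart standard |
|distance       |

Derivation:
Line 1: ['bright', 'will'] (min_width=11, slack=4)
Line 2: ['were', 'journey'] (min_width=12, slack=3)
Line 3: ['table', 'good'] (min_width=10, slack=5)
Line 4: ['guitar', 'plate'] (min_width=12, slack=3)
Line 5: ['heart', 'standard'] (min_width=14, slack=1)
Line 6: ['distance'] (min_width=8, slack=7)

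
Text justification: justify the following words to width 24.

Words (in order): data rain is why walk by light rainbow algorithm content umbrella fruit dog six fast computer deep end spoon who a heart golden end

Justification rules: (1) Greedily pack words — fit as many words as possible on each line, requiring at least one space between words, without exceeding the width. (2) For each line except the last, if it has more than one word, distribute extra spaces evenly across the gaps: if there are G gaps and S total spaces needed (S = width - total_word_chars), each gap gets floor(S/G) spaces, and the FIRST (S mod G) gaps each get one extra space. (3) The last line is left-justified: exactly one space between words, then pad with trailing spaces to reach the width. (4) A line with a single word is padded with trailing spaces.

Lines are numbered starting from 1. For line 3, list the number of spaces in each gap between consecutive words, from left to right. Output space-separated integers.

Answer: 2 2

Derivation:
Line 1: ['data', 'rain', 'is', 'why', 'walk', 'by'] (min_width=24, slack=0)
Line 2: ['light', 'rainbow', 'algorithm'] (min_width=23, slack=1)
Line 3: ['content', 'umbrella', 'fruit'] (min_width=22, slack=2)
Line 4: ['dog', 'six', 'fast', 'computer'] (min_width=21, slack=3)
Line 5: ['deep', 'end', 'spoon', 'who', 'a'] (min_width=20, slack=4)
Line 6: ['heart', 'golden', 'end'] (min_width=16, slack=8)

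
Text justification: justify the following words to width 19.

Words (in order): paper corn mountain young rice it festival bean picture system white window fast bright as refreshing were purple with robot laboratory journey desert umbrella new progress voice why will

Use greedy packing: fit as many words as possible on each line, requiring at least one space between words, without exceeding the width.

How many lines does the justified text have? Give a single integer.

Answer: 12

Derivation:
Line 1: ['paper', 'corn', 'mountain'] (min_width=19, slack=0)
Line 2: ['young', 'rice', 'it'] (min_width=13, slack=6)
Line 3: ['festival', 'bean'] (min_width=13, slack=6)
Line 4: ['picture', 'system'] (min_width=14, slack=5)
Line 5: ['white', 'window', 'fast'] (min_width=17, slack=2)
Line 6: ['bright', 'as'] (min_width=9, slack=10)
Line 7: ['refreshing', 'were'] (min_width=15, slack=4)
Line 8: ['purple', 'with', 'robot'] (min_width=17, slack=2)
Line 9: ['laboratory', 'journey'] (min_width=18, slack=1)
Line 10: ['desert', 'umbrella', 'new'] (min_width=19, slack=0)
Line 11: ['progress', 'voice', 'why'] (min_width=18, slack=1)
Line 12: ['will'] (min_width=4, slack=15)
Total lines: 12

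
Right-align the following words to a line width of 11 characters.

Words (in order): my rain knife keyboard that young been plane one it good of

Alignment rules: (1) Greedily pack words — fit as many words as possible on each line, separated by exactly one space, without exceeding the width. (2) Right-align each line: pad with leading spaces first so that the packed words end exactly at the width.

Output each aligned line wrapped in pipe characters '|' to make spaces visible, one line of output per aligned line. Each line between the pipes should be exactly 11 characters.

Line 1: ['my', 'rain'] (min_width=7, slack=4)
Line 2: ['knife'] (min_width=5, slack=6)
Line 3: ['keyboard'] (min_width=8, slack=3)
Line 4: ['that', 'young'] (min_width=10, slack=1)
Line 5: ['been', 'plane'] (min_width=10, slack=1)
Line 6: ['one', 'it', 'good'] (min_width=11, slack=0)
Line 7: ['of'] (min_width=2, slack=9)

Answer: |    my rain|
|      knife|
|   keyboard|
| that young|
| been plane|
|one it good|
|         of|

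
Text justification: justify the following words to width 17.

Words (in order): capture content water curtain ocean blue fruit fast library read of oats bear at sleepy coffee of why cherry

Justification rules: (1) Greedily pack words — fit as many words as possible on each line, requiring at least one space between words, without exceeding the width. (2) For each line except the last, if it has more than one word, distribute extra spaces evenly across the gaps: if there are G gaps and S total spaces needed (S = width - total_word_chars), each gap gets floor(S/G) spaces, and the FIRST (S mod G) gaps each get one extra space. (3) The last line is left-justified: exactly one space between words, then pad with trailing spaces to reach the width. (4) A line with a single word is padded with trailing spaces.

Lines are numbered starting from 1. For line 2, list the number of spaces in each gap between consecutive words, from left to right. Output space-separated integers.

Answer: 5

Derivation:
Line 1: ['capture', 'content'] (min_width=15, slack=2)
Line 2: ['water', 'curtain'] (min_width=13, slack=4)
Line 3: ['ocean', 'blue', 'fruit'] (min_width=16, slack=1)
Line 4: ['fast', 'library', 'read'] (min_width=17, slack=0)
Line 5: ['of', 'oats', 'bear', 'at'] (min_width=15, slack=2)
Line 6: ['sleepy', 'coffee', 'of'] (min_width=16, slack=1)
Line 7: ['why', 'cherry'] (min_width=10, slack=7)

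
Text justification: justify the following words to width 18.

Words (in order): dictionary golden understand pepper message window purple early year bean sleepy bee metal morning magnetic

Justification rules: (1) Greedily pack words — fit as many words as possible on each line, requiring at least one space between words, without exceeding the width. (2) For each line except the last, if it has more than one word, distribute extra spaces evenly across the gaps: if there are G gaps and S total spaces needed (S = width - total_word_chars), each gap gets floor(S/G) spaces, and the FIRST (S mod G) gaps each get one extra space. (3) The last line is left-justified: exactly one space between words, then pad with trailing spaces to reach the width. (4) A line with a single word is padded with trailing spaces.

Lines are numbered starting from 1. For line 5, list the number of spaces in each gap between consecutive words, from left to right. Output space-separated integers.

Line 1: ['dictionary', 'golden'] (min_width=17, slack=1)
Line 2: ['understand', 'pepper'] (min_width=17, slack=1)
Line 3: ['message', 'window'] (min_width=14, slack=4)
Line 4: ['purple', 'early', 'year'] (min_width=17, slack=1)
Line 5: ['bean', 'sleepy', 'bee'] (min_width=15, slack=3)
Line 6: ['metal', 'morning'] (min_width=13, slack=5)
Line 7: ['magnetic'] (min_width=8, slack=10)

Answer: 3 2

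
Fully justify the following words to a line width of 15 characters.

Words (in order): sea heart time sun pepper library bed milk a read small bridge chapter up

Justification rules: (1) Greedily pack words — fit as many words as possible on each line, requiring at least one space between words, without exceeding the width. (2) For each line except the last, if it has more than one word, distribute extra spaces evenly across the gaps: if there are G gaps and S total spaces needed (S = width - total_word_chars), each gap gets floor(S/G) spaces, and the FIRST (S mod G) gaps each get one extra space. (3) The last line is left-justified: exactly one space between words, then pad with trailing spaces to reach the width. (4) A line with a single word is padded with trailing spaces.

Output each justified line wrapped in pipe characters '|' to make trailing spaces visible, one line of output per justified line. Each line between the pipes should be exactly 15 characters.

Line 1: ['sea', 'heart', 'time'] (min_width=14, slack=1)
Line 2: ['sun', 'pepper'] (min_width=10, slack=5)
Line 3: ['library', 'bed'] (min_width=11, slack=4)
Line 4: ['milk', 'a', 'read'] (min_width=11, slack=4)
Line 5: ['small', 'bridge'] (min_width=12, slack=3)
Line 6: ['chapter', 'up'] (min_width=10, slack=5)

Answer: |sea  heart time|
|sun      pepper|
|library     bed|
|milk   a   read|
|small    bridge|
|chapter up     |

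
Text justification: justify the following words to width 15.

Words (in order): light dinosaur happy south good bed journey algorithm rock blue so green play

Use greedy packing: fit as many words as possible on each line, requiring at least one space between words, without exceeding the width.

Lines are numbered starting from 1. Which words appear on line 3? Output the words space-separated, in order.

Answer: good bed

Derivation:
Line 1: ['light', 'dinosaur'] (min_width=14, slack=1)
Line 2: ['happy', 'south'] (min_width=11, slack=4)
Line 3: ['good', 'bed'] (min_width=8, slack=7)
Line 4: ['journey'] (min_width=7, slack=8)
Line 5: ['algorithm', 'rock'] (min_width=14, slack=1)
Line 6: ['blue', 'so', 'green'] (min_width=13, slack=2)
Line 7: ['play'] (min_width=4, slack=11)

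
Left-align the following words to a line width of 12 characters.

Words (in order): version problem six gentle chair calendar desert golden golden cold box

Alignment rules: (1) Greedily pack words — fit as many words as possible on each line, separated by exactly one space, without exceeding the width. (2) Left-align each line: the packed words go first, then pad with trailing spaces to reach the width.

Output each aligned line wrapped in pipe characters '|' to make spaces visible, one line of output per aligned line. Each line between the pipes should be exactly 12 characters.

Line 1: ['version'] (min_width=7, slack=5)
Line 2: ['problem', 'six'] (min_width=11, slack=1)
Line 3: ['gentle', 'chair'] (min_width=12, slack=0)
Line 4: ['calendar'] (min_width=8, slack=4)
Line 5: ['desert'] (min_width=6, slack=6)
Line 6: ['golden'] (min_width=6, slack=6)
Line 7: ['golden', 'cold'] (min_width=11, slack=1)
Line 8: ['box'] (min_width=3, slack=9)

Answer: |version     |
|problem six |
|gentle chair|
|calendar    |
|desert      |
|golden      |
|golden cold |
|box         |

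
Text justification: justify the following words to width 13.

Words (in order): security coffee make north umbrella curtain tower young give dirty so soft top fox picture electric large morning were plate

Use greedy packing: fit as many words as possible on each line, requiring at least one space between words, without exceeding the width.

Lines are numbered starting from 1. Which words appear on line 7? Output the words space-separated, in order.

Line 1: ['security'] (min_width=8, slack=5)
Line 2: ['coffee', 'make'] (min_width=11, slack=2)
Line 3: ['north'] (min_width=5, slack=8)
Line 4: ['umbrella'] (min_width=8, slack=5)
Line 5: ['curtain', 'tower'] (min_width=13, slack=0)
Line 6: ['young', 'give'] (min_width=10, slack=3)
Line 7: ['dirty', 'so', 'soft'] (min_width=13, slack=0)
Line 8: ['top', 'fox'] (min_width=7, slack=6)
Line 9: ['picture'] (min_width=7, slack=6)
Line 10: ['electric'] (min_width=8, slack=5)
Line 11: ['large', 'morning'] (min_width=13, slack=0)
Line 12: ['were', 'plate'] (min_width=10, slack=3)

Answer: dirty so soft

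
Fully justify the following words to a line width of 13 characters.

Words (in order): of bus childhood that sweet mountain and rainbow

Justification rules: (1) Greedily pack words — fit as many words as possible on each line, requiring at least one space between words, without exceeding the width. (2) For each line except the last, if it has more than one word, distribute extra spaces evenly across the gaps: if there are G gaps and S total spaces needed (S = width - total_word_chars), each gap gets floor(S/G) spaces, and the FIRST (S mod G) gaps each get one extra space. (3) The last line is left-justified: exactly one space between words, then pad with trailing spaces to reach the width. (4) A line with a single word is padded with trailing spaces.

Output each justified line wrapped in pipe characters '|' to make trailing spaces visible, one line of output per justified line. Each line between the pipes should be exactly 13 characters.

Line 1: ['of', 'bus'] (min_width=6, slack=7)
Line 2: ['childhood'] (min_width=9, slack=4)
Line 3: ['that', 'sweet'] (min_width=10, slack=3)
Line 4: ['mountain', 'and'] (min_width=12, slack=1)
Line 5: ['rainbow'] (min_width=7, slack=6)

Answer: |of        bus|
|childhood    |
|that    sweet|
|mountain  and|
|rainbow      |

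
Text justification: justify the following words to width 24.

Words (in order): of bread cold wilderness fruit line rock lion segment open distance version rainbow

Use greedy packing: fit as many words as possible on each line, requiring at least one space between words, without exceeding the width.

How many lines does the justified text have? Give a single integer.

Answer: 4

Derivation:
Line 1: ['of', 'bread', 'cold', 'wilderness'] (min_width=24, slack=0)
Line 2: ['fruit', 'line', 'rock', 'lion'] (min_width=20, slack=4)
Line 3: ['segment', 'open', 'distance'] (min_width=21, slack=3)
Line 4: ['version', 'rainbow'] (min_width=15, slack=9)
Total lines: 4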